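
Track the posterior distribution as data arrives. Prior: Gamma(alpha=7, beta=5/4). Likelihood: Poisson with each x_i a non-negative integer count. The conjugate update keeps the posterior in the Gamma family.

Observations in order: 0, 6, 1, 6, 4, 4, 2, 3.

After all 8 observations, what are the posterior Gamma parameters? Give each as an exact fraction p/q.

obs 1: x=0 → posterior Gamma(7, 9/4)
obs 2: x=6 → posterior Gamma(13, 13/4)
obs 3: x=1 → posterior Gamma(14, 17/4)
obs 4: x=6 → posterior Gamma(20, 21/4)
obs 5: x=4 → posterior Gamma(24, 25/4)
obs 6: x=4 → posterior Gamma(28, 29/4)
obs 7: x=2 → posterior Gamma(30, 33/4)
obs 8: x=3 → posterior Gamma(33, 37/4)

alpha=33, beta=37/4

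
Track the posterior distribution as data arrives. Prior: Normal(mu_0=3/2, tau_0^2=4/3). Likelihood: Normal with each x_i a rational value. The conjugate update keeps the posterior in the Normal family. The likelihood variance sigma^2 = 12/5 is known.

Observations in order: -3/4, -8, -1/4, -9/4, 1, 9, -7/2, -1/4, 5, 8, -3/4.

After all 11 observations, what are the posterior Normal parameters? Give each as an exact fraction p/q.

obs 1: x=-3/4 → posterior Normal(39/56, 6/7)
obs 2: x=-8 → posterior Normal(-121/76, 12/19)
obs 3: x=-1/4 → posterior Normal(-21/16, 1/2)
obs 4: x=-9/4 → posterior Normal(-171/116, 12/29)
obs 5: x=1 → posterior Normal(-151/136, 6/17)
obs 6: x=9 → posterior Normal(29/156, 4/13)
obs 7: x=-7/2 → posterior Normal(-41/176, 3/11)
obs 8: x=-1/4 → posterior Normal(-23/98, 12/49)
obs 9: x=5 → posterior Normal(1/4, 2/9)
obs 10: x=8 → posterior Normal(107/118, 12/59)
obs 11: x=-3/4 → posterior Normal(199/256, 3/16)

mu_0=199/256, tau_0^2=3/16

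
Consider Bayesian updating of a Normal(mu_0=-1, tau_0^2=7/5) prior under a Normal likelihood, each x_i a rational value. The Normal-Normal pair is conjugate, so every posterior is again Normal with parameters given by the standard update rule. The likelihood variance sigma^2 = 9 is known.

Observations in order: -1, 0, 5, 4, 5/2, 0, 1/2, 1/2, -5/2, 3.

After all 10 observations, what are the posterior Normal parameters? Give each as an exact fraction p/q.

obs 1: x=-1 → posterior Normal(-1, 63/52)
obs 2: x=0 → posterior Normal(-52/59, 63/59)
obs 3: x=5 → posterior Normal(-17/66, 21/22)
obs 4: x=4 → posterior Normal(11/73, 63/73)
obs 5: x=5/2 → posterior Normal(57/160, 63/80)
obs 6: x=0 → posterior Normal(19/58, 21/29)
obs 7: x=1/2 → posterior Normal(16/47, 63/94)
obs 8: x=1/2 → posterior Normal(71/202, 63/101)
obs 9: x=-5/2 → posterior Normal(1/6, 7/12)
obs 10: x=3 → posterior Normal(39/115, 63/115)

mu_0=39/115, tau_0^2=63/115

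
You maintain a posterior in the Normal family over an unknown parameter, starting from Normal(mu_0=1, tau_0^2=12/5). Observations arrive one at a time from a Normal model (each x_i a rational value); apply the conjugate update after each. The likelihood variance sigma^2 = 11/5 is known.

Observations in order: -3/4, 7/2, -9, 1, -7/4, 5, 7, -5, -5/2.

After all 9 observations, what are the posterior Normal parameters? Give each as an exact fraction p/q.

mu_0=-19/119, tau_0^2=132/595

obs 1: x=-3/4 → posterior Normal(2/23, 132/115)
obs 2: x=7/2 → posterior Normal(44/35, 132/175)
obs 3: x=-9 → posterior Normal(-64/47, 132/235)
obs 4: x=1 → posterior Normal(-52/59, 132/295)
obs 5: x=-7/4 → posterior Normal(-73/71, 132/355)
obs 6: x=5 → posterior Normal(-13/83, 132/415)
obs 7: x=7 → posterior Normal(71/95, 132/475)
obs 8: x=-5 → posterior Normal(11/107, 132/535)
obs 9: x=-5/2 → posterior Normal(-19/119, 132/595)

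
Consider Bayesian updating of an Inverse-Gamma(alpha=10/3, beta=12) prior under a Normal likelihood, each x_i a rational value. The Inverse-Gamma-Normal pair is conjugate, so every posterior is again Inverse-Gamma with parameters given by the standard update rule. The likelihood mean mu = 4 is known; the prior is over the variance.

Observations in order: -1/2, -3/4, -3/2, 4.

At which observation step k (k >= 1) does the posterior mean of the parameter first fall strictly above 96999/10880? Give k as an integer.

k = 2

obs 1: x=-1/2 → posterior Inverse-Gamma(23/6, 177/8)
obs 2: x=-3/4 → posterior Inverse-Gamma(13/3, 1069/32)
obs 3: x=-3/2 → posterior Inverse-Gamma(29/6, 1553/32)
obs 4: x=4 → posterior Inverse-Gamma(16/3, 1553/32)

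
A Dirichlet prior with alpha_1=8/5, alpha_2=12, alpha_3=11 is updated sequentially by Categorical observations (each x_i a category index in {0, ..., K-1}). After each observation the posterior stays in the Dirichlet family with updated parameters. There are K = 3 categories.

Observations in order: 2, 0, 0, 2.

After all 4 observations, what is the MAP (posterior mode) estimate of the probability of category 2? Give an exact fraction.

15/32

obs 1: x=2 → posterior Dirichlet(8/5, 12, 12)
obs 2: x=0 → posterior Dirichlet(13/5, 12, 12)
obs 3: x=0 → posterior Dirichlet(18/5, 12, 12)
obs 4: x=2 → posterior Dirichlet(18/5, 12, 13)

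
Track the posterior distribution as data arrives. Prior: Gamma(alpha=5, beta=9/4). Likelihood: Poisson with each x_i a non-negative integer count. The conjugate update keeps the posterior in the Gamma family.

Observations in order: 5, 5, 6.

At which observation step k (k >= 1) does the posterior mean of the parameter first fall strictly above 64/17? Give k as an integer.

k = 3

obs 1: x=5 → posterior Gamma(10, 13/4)
obs 2: x=5 → posterior Gamma(15, 17/4)
obs 3: x=6 → posterior Gamma(21, 21/4)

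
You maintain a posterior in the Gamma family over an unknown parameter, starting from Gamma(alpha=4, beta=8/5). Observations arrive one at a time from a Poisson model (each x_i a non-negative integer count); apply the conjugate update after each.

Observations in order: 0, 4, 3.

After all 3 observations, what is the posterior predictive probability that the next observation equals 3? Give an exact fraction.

17031474422711445125/91029559914971267072

obs 1: x=0 → posterior Gamma(4, 13/5)
obs 2: x=4 → posterior Gamma(8, 18/5)
obs 3: x=3 → posterior Gamma(11, 23/5)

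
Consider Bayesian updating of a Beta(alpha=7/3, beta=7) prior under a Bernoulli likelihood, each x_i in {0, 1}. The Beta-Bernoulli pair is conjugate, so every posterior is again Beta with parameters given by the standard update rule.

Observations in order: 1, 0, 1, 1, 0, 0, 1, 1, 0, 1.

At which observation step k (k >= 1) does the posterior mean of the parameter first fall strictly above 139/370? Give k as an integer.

k = 4

obs 1: x=1 → posterior Beta(10/3, 7)
obs 2: x=0 → posterior Beta(10/3, 8)
obs 3: x=1 → posterior Beta(13/3, 8)
obs 4: x=1 → posterior Beta(16/3, 8)
obs 5: x=0 → posterior Beta(16/3, 9)
obs 6: x=0 → posterior Beta(16/3, 10)
obs 7: x=1 → posterior Beta(19/3, 10)
obs 8: x=1 → posterior Beta(22/3, 10)
obs 9: x=0 → posterior Beta(22/3, 11)
obs 10: x=1 → posterior Beta(25/3, 11)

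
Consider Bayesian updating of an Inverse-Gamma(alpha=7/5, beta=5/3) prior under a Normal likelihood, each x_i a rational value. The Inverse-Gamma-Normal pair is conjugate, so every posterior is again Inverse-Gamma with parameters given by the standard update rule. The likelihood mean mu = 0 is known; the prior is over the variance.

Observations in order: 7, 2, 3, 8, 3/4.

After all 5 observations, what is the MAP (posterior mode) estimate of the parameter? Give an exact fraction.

obs 1: x=7 → posterior Inverse-Gamma(19/10, 157/6)
obs 2: x=2 → posterior Inverse-Gamma(12/5, 169/6)
obs 3: x=3 → posterior Inverse-Gamma(29/10, 98/3)
obs 4: x=8 → posterior Inverse-Gamma(17/5, 194/3)
obs 5: x=3/4 → posterior Inverse-Gamma(39/10, 6235/96)

31175/2352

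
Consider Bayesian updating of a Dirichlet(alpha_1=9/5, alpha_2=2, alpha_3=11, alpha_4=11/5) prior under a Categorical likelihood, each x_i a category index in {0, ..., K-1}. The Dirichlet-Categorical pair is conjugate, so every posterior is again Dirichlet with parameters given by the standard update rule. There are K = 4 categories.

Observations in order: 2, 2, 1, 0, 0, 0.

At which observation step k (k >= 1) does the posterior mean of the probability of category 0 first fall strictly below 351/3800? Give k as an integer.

obs 1: x=2 → posterior Dirichlet(9/5, 2, 12, 11/5)
obs 2: x=2 → posterior Dirichlet(9/5, 2, 13, 11/5)
obs 3: x=1 → posterior Dirichlet(9/5, 3, 13, 11/5)
obs 4: x=0 → posterior Dirichlet(14/5, 3, 13, 11/5)
obs 5: x=0 → posterior Dirichlet(19/5, 3, 13, 11/5)
obs 6: x=0 → posterior Dirichlet(24/5, 3, 13, 11/5)

k = 3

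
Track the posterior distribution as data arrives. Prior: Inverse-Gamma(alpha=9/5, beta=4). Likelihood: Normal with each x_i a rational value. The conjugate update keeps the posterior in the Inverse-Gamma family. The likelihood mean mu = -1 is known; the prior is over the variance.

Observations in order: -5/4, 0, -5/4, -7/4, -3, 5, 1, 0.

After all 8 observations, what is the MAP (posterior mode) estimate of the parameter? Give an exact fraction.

obs 1: x=-5/4 → posterior Inverse-Gamma(23/10, 129/32)
obs 2: x=0 → posterior Inverse-Gamma(14/5, 145/32)
obs 3: x=-5/4 → posterior Inverse-Gamma(33/10, 73/16)
obs 4: x=-7/4 → posterior Inverse-Gamma(19/5, 155/32)
obs 5: x=-3 → posterior Inverse-Gamma(43/10, 219/32)
obs 6: x=5 → posterior Inverse-Gamma(24/5, 795/32)
obs 7: x=1 → posterior Inverse-Gamma(53/10, 859/32)
obs 8: x=0 → posterior Inverse-Gamma(29/5, 875/32)

4375/1088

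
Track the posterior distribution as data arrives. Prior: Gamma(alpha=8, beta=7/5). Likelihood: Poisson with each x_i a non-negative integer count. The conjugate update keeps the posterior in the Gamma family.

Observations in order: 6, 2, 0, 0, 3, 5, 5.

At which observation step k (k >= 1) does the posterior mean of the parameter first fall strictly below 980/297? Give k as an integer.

obs 1: x=6 → posterior Gamma(14, 12/5)
obs 2: x=2 → posterior Gamma(16, 17/5)
obs 3: x=0 → posterior Gamma(16, 22/5)
obs 4: x=0 → posterior Gamma(16, 27/5)
obs 5: x=3 → posterior Gamma(19, 32/5)
obs 6: x=5 → posterior Gamma(24, 37/5)
obs 7: x=5 → posterior Gamma(29, 42/5)

k = 4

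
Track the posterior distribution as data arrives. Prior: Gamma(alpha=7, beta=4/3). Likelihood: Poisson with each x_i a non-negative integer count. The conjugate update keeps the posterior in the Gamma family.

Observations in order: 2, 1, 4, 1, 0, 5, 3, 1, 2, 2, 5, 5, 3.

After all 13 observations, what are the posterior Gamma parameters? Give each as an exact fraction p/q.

obs 1: x=2 → posterior Gamma(9, 7/3)
obs 2: x=1 → posterior Gamma(10, 10/3)
obs 3: x=4 → posterior Gamma(14, 13/3)
obs 4: x=1 → posterior Gamma(15, 16/3)
obs 5: x=0 → posterior Gamma(15, 19/3)
obs 6: x=5 → posterior Gamma(20, 22/3)
obs 7: x=3 → posterior Gamma(23, 25/3)
obs 8: x=1 → posterior Gamma(24, 28/3)
obs 9: x=2 → posterior Gamma(26, 31/3)
obs 10: x=2 → posterior Gamma(28, 34/3)
obs 11: x=5 → posterior Gamma(33, 37/3)
obs 12: x=5 → posterior Gamma(38, 40/3)
obs 13: x=3 → posterior Gamma(41, 43/3)

alpha=41, beta=43/3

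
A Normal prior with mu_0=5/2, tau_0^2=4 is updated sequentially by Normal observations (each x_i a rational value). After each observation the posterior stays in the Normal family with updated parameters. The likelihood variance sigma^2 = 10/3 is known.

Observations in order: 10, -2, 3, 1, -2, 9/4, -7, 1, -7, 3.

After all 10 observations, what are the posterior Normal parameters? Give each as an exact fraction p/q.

mu_0=2/5, tau_0^2=4/13

obs 1: x=10 → posterior Normal(145/22, 20/11)
obs 2: x=-2 → posterior Normal(121/34, 20/17)
obs 3: x=3 → posterior Normal(157/46, 20/23)
obs 4: x=1 → posterior Normal(169/58, 20/29)
obs 5: x=-2 → posterior Normal(29/14, 4/7)
obs 6: x=9/4 → posterior Normal(86/41, 20/41)
obs 7: x=-7 → posterior Normal(44/47, 20/47)
obs 8: x=1 → posterior Normal(50/53, 20/53)
obs 9: x=-7 → posterior Normal(8/59, 20/59)
obs 10: x=3 → posterior Normal(2/5, 4/13)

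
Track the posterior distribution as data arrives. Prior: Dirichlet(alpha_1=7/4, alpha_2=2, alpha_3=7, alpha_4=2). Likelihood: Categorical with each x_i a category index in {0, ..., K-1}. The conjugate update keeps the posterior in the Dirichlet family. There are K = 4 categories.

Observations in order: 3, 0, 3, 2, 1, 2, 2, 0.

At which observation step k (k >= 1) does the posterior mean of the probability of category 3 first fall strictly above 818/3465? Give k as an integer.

k = 3

obs 1: x=3 → posterior Dirichlet(7/4, 2, 7, 3)
obs 2: x=0 → posterior Dirichlet(11/4, 2, 7, 3)
obs 3: x=3 → posterior Dirichlet(11/4, 2, 7, 4)
obs 4: x=2 → posterior Dirichlet(11/4, 2, 8, 4)
obs 5: x=1 → posterior Dirichlet(11/4, 3, 8, 4)
obs 6: x=2 → posterior Dirichlet(11/4, 3, 9, 4)
obs 7: x=2 → posterior Dirichlet(11/4, 3, 10, 4)
obs 8: x=0 → posterior Dirichlet(15/4, 3, 10, 4)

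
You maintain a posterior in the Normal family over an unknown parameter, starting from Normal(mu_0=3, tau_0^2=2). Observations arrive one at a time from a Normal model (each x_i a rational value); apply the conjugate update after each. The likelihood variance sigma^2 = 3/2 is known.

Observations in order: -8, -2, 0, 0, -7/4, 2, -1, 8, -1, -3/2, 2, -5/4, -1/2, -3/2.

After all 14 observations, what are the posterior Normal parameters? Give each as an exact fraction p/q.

obs 1: x=-8 → posterior Normal(-23/7, 6/7)
obs 2: x=-2 → posterior Normal(-31/11, 6/11)
obs 3: x=0 → posterior Normal(-31/15, 2/5)
obs 4: x=0 → posterior Normal(-31/19, 6/19)
obs 5: x=-7/4 → posterior Normal(-38/23, 6/23)
obs 6: x=2 → posterior Normal(-10/9, 2/9)
obs 7: x=-1 → posterior Normal(-34/31, 6/31)
obs 8: x=8 → posterior Normal(-2/35, 6/35)
obs 9: x=-1 → posterior Normal(-2/13, 2/13)
obs 10: x=-3/2 → posterior Normal(-12/43, 6/43)
obs 11: x=2 → posterior Normal(-4/47, 6/47)
obs 12: x=-5/4 → posterior Normal(-3/17, 2/17)
obs 13: x=-1/2 → posterior Normal(-1/5, 6/55)
obs 14: x=-3/2 → posterior Normal(-17/59, 6/59)

mu_0=-17/59, tau_0^2=6/59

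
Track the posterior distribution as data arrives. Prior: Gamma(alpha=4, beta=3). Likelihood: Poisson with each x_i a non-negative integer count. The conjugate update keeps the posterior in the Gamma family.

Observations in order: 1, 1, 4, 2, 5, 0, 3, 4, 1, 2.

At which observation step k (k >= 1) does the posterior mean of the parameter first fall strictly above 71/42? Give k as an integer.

obs 1: x=1 → posterior Gamma(5, 4)
obs 2: x=1 → posterior Gamma(6, 5)
obs 3: x=4 → posterior Gamma(10, 6)
obs 4: x=2 → posterior Gamma(12, 7)
obs 5: x=5 → posterior Gamma(17, 8)
obs 6: x=0 → posterior Gamma(17, 9)
obs 7: x=3 → posterior Gamma(20, 10)
obs 8: x=4 → posterior Gamma(24, 11)
obs 9: x=1 → posterior Gamma(25, 12)
obs 10: x=2 → posterior Gamma(27, 13)

k = 4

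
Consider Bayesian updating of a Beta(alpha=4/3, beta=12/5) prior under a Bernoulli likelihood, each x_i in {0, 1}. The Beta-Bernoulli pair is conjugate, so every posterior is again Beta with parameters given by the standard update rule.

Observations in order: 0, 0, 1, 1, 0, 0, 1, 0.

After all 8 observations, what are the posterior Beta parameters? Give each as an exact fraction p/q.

alpha=13/3, beta=37/5

obs 1: x=0 → posterior Beta(4/3, 17/5)
obs 2: x=0 → posterior Beta(4/3, 22/5)
obs 3: x=1 → posterior Beta(7/3, 22/5)
obs 4: x=1 → posterior Beta(10/3, 22/5)
obs 5: x=0 → posterior Beta(10/3, 27/5)
obs 6: x=0 → posterior Beta(10/3, 32/5)
obs 7: x=1 → posterior Beta(13/3, 32/5)
obs 8: x=0 → posterior Beta(13/3, 37/5)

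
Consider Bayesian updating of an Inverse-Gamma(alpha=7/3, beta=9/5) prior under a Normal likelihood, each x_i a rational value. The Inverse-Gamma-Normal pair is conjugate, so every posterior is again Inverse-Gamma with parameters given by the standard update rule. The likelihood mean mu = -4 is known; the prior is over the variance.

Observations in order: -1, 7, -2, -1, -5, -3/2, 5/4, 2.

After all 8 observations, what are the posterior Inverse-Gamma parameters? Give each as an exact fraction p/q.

obs 1: x=-1 → posterior Inverse-Gamma(17/6, 63/10)
obs 2: x=7 → posterior Inverse-Gamma(10/3, 334/5)
obs 3: x=-2 → posterior Inverse-Gamma(23/6, 344/5)
obs 4: x=-1 → posterior Inverse-Gamma(13/3, 733/10)
obs 5: x=-5 → posterior Inverse-Gamma(29/6, 369/5)
obs 6: x=-3/2 → posterior Inverse-Gamma(16/3, 3077/40)
obs 7: x=5/4 → posterior Inverse-Gamma(35/6, 14513/160)
obs 8: x=2 → posterior Inverse-Gamma(19/3, 17393/160)

alpha=19/3, beta=17393/160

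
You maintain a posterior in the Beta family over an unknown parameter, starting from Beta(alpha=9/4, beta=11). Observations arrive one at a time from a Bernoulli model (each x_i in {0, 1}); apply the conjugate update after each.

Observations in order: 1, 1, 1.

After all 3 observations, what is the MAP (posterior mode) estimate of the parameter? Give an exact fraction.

obs 1: x=1 → posterior Beta(13/4, 11)
obs 2: x=1 → posterior Beta(17/4, 11)
obs 3: x=1 → posterior Beta(21/4, 11)

17/57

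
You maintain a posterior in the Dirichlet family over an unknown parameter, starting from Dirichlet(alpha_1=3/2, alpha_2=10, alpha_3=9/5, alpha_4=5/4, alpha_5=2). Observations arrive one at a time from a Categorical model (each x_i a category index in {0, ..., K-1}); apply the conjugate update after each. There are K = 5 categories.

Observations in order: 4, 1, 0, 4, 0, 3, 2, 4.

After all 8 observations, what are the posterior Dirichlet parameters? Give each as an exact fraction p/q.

alpha_1=7/2, alpha_2=11, alpha_3=14/5, alpha_4=9/4, alpha_5=5

obs 1: x=4 → posterior Dirichlet(3/2, 10, 9/5, 5/4, 3)
obs 2: x=1 → posterior Dirichlet(3/2, 11, 9/5, 5/4, 3)
obs 3: x=0 → posterior Dirichlet(5/2, 11, 9/5, 5/4, 3)
obs 4: x=4 → posterior Dirichlet(5/2, 11, 9/5, 5/4, 4)
obs 5: x=0 → posterior Dirichlet(7/2, 11, 9/5, 5/4, 4)
obs 6: x=3 → posterior Dirichlet(7/2, 11, 9/5, 9/4, 4)
obs 7: x=2 → posterior Dirichlet(7/2, 11, 14/5, 9/4, 4)
obs 8: x=4 → posterior Dirichlet(7/2, 11, 14/5, 9/4, 5)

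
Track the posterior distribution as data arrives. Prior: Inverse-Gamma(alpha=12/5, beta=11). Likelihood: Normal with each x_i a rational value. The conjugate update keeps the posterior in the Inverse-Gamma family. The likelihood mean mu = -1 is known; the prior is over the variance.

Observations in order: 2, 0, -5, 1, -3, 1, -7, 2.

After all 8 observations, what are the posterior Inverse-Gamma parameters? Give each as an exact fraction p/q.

alpha=32/5, beta=105/2

obs 1: x=2 → posterior Inverse-Gamma(29/10, 31/2)
obs 2: x=0 → posterior Inverse-Gamma(17/5, 16)
obs 3: x=-5 → posterior Inverse-Gamma(39/10, 24)
obs 4: x=1 → posterior Inverse-Gamma(22/5, 26)
obs 5: x=-3 → posterior Inverse-Gamma(49/10, 28)
obs 6: x=1 → posterior Inverse-Gamma(27/5, 30)
obs 7: x=-7 → posterior Inverse-Gamma(59/10, 48)
obs 8: x=2 → posterior Inverse-Gamma(32/5, 105/2)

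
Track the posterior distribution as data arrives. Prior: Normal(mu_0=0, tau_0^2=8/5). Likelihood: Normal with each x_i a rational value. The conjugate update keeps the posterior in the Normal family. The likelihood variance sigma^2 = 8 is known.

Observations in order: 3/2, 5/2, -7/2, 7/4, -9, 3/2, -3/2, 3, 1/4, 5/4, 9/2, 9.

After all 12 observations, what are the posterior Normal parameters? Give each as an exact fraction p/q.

obs 1: x=3/2 → posterior Normal(1/4, 4/3)
obs 2: x=5/2 → posterior Normal(4/7, 8/7)
obs 3: x=-7/2 → posterior Normal(1/16, 1)
obs 4: x=7/4 → posterior Normal(1/4, 8/9)
obs 5: x=-9 → posterior Normal(-27/40, 4/5)
obs 6: x=3/2 → posterior Normal(-21/44, 8/11)
obs 7: x=-3/2 → posterior Normal(-9/16, 2/3)
obs 8: x=3 → posterior Normal(-15/52, 8/13)
obs 9: x=1/4 → posterior Normal(-1/4, 4/7)
obs 10: x=5/4 → posterior Normal(-3/20, 8/15)
obs 11: x=9/2 → posterior Normal(9/64, 1/2)
obs 12: x=9 → posterior Normal(45/68, 8/17)

mu_0=45/68, tau_0^2=8/17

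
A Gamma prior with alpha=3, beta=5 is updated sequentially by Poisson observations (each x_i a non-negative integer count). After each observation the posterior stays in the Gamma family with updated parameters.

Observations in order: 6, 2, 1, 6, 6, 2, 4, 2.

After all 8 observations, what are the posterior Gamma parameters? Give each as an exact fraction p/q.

obs 1: x=6 → posterior Gamma(9, 6)
obs 2: x=2 → posterior Gamma(11, 7)
obs 3: x=1 → posterior Gamma(12, 8)
obs 4: x=6 → posterior Gamma(18, 9)
obs 5: x=6 → posterior Gamma(24, 10)
obs 6: x=2 → posterior Gamma(26, 11)
obs 7: x=4 → posterior Gamma(30, 12)
obs 8: x=2 → posterior Gamma(32, 13)

alpha=32, beta=13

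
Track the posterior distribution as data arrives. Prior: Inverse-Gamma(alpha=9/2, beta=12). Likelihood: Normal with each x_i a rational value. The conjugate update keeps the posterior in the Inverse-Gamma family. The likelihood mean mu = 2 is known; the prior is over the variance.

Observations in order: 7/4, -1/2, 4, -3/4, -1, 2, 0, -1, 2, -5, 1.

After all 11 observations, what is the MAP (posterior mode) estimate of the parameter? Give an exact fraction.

911/176

obs 1: x=7/4 → posterior Inverse-Gamma(5, 385/32)
obs 2: x=-1/2 → posterior Inverse-Gamma(11/2, 485/32)
obs 3: x=4 → posterior Inverse-Gamma(6, 549/32)
obs 4: x=-3/4 → posterior Inverse-Gamma(13/2, 335/16)
obs 5: x=-1 → posterior Inverse-Gamma(7, 407/16)
obs 6: x=2 → posterior Inverse-Gamma(15/2, 407/16)
obs 7: x=0 → posterior Inverse-Gamma(8, 439/16)
obs 8: x=-1 → posterior Inverse-Gamma(17/2, 511/16)
obs 9: x=2 → posterior Inverse-Gamma(9, 511/16)
obs 10: x=-5 → posterior Inverse-Gamma(19/2, 903/16)
obs 11: x=1 → posterior Inverse-Gamma(10, 911/16)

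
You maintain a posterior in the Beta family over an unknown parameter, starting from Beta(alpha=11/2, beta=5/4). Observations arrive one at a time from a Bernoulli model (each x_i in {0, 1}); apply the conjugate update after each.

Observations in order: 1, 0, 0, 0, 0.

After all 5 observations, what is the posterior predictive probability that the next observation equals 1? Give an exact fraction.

26/47

obs 1: x=1 → posterior Beta(13/2, 5/4)
obs 2: x=0 → posterior Beta(13/2, 9/4)
obs 3: x=0 → posterior Beta(13/2, 13/4)
obs 4: x=0 → posterior Beta(13/2, 17/4)
obs 5: x=0 → posterior Beta(13/2, 21/4)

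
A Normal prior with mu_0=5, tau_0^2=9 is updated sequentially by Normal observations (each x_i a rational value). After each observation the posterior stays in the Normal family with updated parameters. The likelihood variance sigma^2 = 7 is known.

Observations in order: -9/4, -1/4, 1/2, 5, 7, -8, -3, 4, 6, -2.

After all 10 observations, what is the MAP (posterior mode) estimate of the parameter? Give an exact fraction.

obs 1: x=-9/4 → posterior Normal(59/64, 63/16)
obs 2: x=-1/4 → posterior Normal(1/2, 63/25)
obs 3: x=1/2 → posterior Normal(1/2, 63/34)
obs 4: x=5 → posterior Normal(62/43, 63/43)
obs 5: x=7 → posterior Normal(125/52, 63/52)
obs 6: x=-8 → posterior Normal(53/61, 63/61)
obs 7: x=-3 → posterior Normal(13/35, 9/10)
obs 8: x=4 → posterior Normal(62/79, 63/79)
obs 9: x=6 → posterior Normal(29/22, 63/88)
obs 10: x=-2 → posterior Normal(98/97, 63/97)

98/97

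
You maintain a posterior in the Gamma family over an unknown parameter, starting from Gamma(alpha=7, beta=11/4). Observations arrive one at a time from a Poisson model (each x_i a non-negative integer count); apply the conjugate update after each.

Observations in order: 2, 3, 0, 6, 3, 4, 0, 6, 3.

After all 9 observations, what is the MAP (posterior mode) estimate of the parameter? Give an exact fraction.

132/47

obs 1: x=2 → posterior Gamma(9, 15/4)
obs 2: x=3 → posterior Gamma(12, 19/4)
obs 3: x=0 → posterior Gamma(12, 23/4)
obs 4: x=6 → posterior Gamma(18, 27/4)
obs 5: x=3 → posterior Gamma(21, 31/4)
obs 6: x=4 → posterior Gamma(25, 35/4)
obs 7: x=0 → posterior Gamma(25, 39/4)
obs 8: x=6 → posterior Gamma(31, 43/4)
obs 9: x=3 → posterior Gamma(34, 47/4)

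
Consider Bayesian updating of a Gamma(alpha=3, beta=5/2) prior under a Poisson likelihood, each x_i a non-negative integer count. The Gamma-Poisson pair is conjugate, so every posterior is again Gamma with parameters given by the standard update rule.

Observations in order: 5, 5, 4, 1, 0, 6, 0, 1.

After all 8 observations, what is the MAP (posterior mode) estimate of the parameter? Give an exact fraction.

obs 1: x=5 → posterior Gamma(8, 7/2)
obs 2: x=5 → posterior Gamma(13, 9/2)
obs 3: x=4 → posterior Gamma(17, 11/2)
obs 4: x=1 → posterior Gamma(18, 13/2)
obs 5: x=0 → posterior Gamma(18, 15/2)
obs 6: x=6 → posterior Gamma(24, 17/2)
obs 7: x=0 → posterior Gamma(24, 19/2)
obs 8: x=1 → posterior Gamma(25, 21/2)

16/7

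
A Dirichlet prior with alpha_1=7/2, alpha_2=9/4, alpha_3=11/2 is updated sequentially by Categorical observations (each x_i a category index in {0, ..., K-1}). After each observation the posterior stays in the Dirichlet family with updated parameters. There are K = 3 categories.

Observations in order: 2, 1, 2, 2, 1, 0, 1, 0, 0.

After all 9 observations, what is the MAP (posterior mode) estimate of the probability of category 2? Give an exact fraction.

10/23

obs 1: x=2 → posterior Dirichlet(7/2, 9/4, 13/2)
obs 2: x=1 → posterior Dirichlet(7/2, 13/4, 13/2)
obs 3: x=2 → posterior Dirichlet(7/2, 13/4, 15/2)
obs 4: x=2 → posterior Dirichlet(7/2, 13/4, 17/2)
obs 5: x=1 → posterior Dirichlet(7/2, 17/4, 17/2)
obs 6: x=0 → posterior Dirichlet(9/2, 17/4, 17/2)
obs 7: x=1 → posterior Dirichlet(9/2, 21/4, 17/2)
obs 8: x=0 → posterior Dirichlet(11/2, 21/4, 17/2)
obs 9: x=0 → posterior Dirichlet(13/2, 21/4, 17/2)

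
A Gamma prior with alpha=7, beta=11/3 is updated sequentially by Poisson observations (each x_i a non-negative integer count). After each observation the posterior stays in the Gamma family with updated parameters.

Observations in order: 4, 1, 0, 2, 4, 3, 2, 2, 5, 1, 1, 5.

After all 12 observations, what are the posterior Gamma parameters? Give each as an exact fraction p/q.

alpha=37, beta=47/3

obs 1: x=4 → posterior Gamma(11, 14/3)
obs 2: x=1 → posterior Gamma(12, 17/3)
obs 3: x=0 → posterior Gamma(12, 20/3)
obs 4: x=2 → posterior Gamma(14, 23/3)
obs 5: x=4 → posterior Gamma(18, 26/3)
obs 6: x=3 → posterior Gamma(21, 29/3)
obs 7: x=2 → posterior Gamma(23, 32/3)
obs 8: x=2 → posterior Gamma(25, 35/3)
obs 9: x=5 → posterior Gamma(30, 38/3)
obs 10: x=1 → posterior Gamma(31, 41/3)
obs 11: x=1 → posterior Gamma(32, 44/3)
obs 12: x=5 → posterior Gamma(37, 47/3)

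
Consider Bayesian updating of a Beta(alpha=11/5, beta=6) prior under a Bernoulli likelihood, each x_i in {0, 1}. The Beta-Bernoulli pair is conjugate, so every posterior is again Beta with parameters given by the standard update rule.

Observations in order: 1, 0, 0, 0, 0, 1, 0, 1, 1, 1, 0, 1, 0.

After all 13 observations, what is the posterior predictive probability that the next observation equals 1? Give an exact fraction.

obs 1: x=1 → posterior Beta(16/5, 6)
obs 2: x=0 → posterior Beta(16/5, 7)
obs 3: x=0 → posterior Beta(16/5, 8)
obs 4: x=0 → posterior Beta(16/5, 9)
obs 5: x=0 → posterior Beta(16/5, 10)
obs 6: x=1 → posterior Beta(21/5, 10)
obs 7: x=0 → posterior Beta(21/5, 11)
obs 8: x=1 → posterior Beta(26/5, 11)
obs 9: x=1 → posterior Beta(31/5, 11)
obs 10: x=1 → posterior Beta(36/5, 11)
obs 11: x=0 → posterior Beta(36/5, 12)
obs 12: x=1 → posterior Beta(41/5, 12)
obs 13: x=0 → posterior Beta(41/5, 13)

41/106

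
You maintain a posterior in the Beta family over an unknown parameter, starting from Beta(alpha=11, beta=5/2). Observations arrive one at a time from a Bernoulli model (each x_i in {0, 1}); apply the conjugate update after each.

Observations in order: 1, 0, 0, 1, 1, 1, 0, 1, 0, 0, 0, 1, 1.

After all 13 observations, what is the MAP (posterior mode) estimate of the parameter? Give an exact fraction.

34/49

obs 1: x=1 → posterior Beta(12, 5/2)
obs 2: x=0 → posterior Beta(12, 7/2)
obs 3: x=0 → posterior Beta(12, 9/2)
obs 4: x=1 → posterior Beta(13, 9/2)
obs 5: x=1 → posterior Beta(14, 9/2)
obs 6: x=1 → posterior Beta(15, 9/2)
obs 7: x=0 → posterior Beta(15, 11/2)
obs 8: x=1 → posterior Beta(16, 11/2)
obs 9: x=0 → posterior Beta(16, 13/2)
obs 10: x=0 → posterior Beta(16, 15/2)
obs 11: x=0 → posterior Beta(16, 17/2)
obs 12: x=1 → posterior Beta(17, 17/2)
obs 13: x=1 → posterior Beta(18, 17/2)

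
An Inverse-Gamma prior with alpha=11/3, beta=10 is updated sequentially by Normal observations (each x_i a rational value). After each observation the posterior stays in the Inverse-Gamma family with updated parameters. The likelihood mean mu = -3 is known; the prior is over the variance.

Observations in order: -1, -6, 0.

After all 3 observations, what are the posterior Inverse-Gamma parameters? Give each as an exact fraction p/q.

alpha=31/6, beta=21

obs 1: x=-1 → posterior Inverse-Gamma(25/6, 12)
obs 2: x=-6 → posterior Inverse-Gamma(14/3, 33/2)
obs 3: x=0 → posterior Inverse-Gamma(31/6, 21)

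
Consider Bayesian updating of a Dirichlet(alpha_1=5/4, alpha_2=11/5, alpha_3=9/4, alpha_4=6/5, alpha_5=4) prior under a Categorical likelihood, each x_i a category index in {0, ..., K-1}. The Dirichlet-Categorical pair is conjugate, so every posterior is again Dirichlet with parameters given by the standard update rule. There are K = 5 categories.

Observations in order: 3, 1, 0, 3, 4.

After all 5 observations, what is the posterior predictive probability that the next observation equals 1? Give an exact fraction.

obs 1: x=3 → posterior Dirichlet(5/4, 11/5, 9/4, 11/5, 4)
obs 2: x=1 → posterior Dirichlet(5/4, 16/5, 9/4, 11/5, 4)
obs 3: x=0 → posterior Dirichlet(9/4, 16/5, 9/4, 11/5, 4)
obs 4: x=3 → posterior Dirichlet(9/4, 16/5, 9/4, 16/5, 4)
obs 5: x=4 → posterior Dirichlet(9/4, 16/5, 9/4, 16/5, 5)

32/159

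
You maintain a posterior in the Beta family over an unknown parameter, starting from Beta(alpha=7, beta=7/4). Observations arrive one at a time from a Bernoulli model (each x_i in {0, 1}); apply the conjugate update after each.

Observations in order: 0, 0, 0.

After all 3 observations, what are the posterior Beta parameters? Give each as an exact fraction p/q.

obs 1: x=0 → posterior Beta(7, 11/4)
obs 2: x=0 → posterior Beta(7, 15/4)
obs 3: x=0 → posterior Beta(7, 19/4)

alpha=7, beta=19/4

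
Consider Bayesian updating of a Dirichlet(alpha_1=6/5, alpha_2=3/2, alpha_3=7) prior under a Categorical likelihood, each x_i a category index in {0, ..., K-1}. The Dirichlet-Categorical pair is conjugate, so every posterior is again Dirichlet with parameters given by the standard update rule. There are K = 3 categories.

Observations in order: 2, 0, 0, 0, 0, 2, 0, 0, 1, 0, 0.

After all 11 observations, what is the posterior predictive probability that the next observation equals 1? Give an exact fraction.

obs 1: x=2 → posterior Dirichlet(6/5, 3/2, 8)
obs 2: x=0 → posterior Dirichlet(11/5, 3/2, 8)
obs 3: x=0 → posterior Dirichlet(16/5, 3/2, 8)
obs 4: x=0 → posterior Dirichlet(21/5, 3/2, 8)
obs 5: x=0 → posterior Dirichlet(26/5, 3/2, 8)
obs 6: x=2 → posterior Dirichlet(26/5, 3/2, 9)
obs 7: x=0 → posterior Dirichlet(31/5, 3/2, 9)
obs 8: x=0 → posterior Dirichlet(36/5, 3/2, 9)
obs 9: x=1 → posterior Dirichlet(36/5, 5/2, 9)
obs 10: x=0 → posterior Dirichlet(41/5, 5/2, 9)
obs 11: x=0 → posterior Dirichlet(46/5, 5/2, 9)

25/207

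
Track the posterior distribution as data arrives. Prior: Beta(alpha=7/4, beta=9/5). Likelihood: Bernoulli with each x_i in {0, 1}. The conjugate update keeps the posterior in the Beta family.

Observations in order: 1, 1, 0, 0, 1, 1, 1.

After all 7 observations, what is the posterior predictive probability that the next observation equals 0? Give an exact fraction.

76/211

obs 1: x=1 → posterior Beta(11/4, 9/5)
obs 2: x=1 → posterior Beta(15/4, 9/5)
obs 3: x=0 → posterior Beta(15/4, 14/5)
obs 4: x=0 → posterior Beta(15/4, 19/5)
obs 5: x=1 → posterior Beta(19/4, 19/5)
obs 6: x=1 → posterior Beta(23/4, 19/5)
obs 7: x=1 → posterior Beta(27/4, 19/5)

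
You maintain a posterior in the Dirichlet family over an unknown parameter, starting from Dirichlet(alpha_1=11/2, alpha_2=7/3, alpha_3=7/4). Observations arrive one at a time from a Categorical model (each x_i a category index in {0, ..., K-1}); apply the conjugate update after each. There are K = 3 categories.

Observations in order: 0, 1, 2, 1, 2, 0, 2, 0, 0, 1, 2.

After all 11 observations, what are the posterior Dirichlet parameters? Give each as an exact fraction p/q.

alpha_1=19/2, alpha_2=16/3, alpha_3=23/4

obs 1: x=0 → posterior Dirichlet(13/2, 7/3, 7/4)
obs 2: x=1 → posterior Dirichlet(13/2, 10/3, 7/4)
obs 3: x=2 → posterior Dirichlet(13/2, 10/3, 11/4)
obs 4: x=1 → posterior Dirichlet(13/2, 13/3, 11/4)
obs 5: x=2 → posterior Dirichlet(13/2, 13/3, 15/4)
obs 6: x=0 → posterior Dirichlet(15/2, 13/3, 15/4)
obs 7: x=2 → posterior Dirichlet(15/2, 13/3, 19/4)
obs 8: x=0 → posterior Dirichlet(17/2, 13/3, 19/4)
obs 9: x=0 → posterior Dirichlet(19/2, 13/3, 19/4)
obs 10: x=1 → posterior Dirichlet(19/2, 16/3, 19/4)
obs 11: x=2 → posterior Dirichlet(19/2, 16/3, 23/4)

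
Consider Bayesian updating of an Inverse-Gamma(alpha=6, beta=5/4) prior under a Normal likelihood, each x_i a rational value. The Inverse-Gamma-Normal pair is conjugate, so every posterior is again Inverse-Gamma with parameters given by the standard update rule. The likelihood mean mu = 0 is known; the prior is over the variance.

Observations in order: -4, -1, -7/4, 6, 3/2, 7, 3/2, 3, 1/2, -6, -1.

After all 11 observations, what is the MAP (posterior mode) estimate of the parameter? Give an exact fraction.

obs 1: x=-4 → posterior Inverse-Gamma(13/2, 37/4)
obs 2: x=-1 → posterior Inverse-Gamma(7, 39/4)
obs 3: x=-7/4 → posterior Inverse-Gamma(15/2, 361/32)
obs 4: x=6 → posterior Inverse-Gamma(8, 937/32)
obs 5: x=3/2 → posterior Inverse-Gamma(17/2, 973/32)
obs 6: x=7 → posterior Inverse-Gamma(9, 1757/32)
obs 7: x=3/2 → posterior Inverse-Gamma(19/2, 1793/32)
obs 8: x=3 → posterior Inverse-Gamma(10, 1937/32)
obs 9: x=1/2 → posterior Inverse-Gamma(21/2, 1941/32)
obs 10: x=-6 → posterior Inverse-Gamma(11, 2517/32)
obs 11: x=-1 → posterior Inverse-Gamma(23/2, 2533/32)

2533/400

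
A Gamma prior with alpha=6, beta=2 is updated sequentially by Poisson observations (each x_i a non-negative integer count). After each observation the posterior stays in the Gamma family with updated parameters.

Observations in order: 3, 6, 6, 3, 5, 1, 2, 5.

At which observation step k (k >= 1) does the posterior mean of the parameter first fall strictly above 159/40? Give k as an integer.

k = 3

obs 1: x=3 → posterior Gamma(9, 3)
obs 2: x=6 → posterior Gamma(15, 4)
obs 3: x=6 → posterior Gamma(21, 5)
obs 4: x=3 → posterior Gamma(24, 6)
obs 5: x=5 → posterior Gamma(29, 7)
obs 6: x=1 → posterior Gamma(30, 8)
obs 7: x=2 → posterior Gamma(32, 9)
obs 8: x=5 → posterior Gamma(37, 10)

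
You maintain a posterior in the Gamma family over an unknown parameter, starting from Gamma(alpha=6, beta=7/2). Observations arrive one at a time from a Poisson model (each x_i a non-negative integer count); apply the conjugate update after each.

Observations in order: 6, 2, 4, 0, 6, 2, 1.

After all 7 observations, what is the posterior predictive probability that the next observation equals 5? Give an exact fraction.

obs 1: x=6 → posterior Gamma(12, 9/2)
obs 2: x=2 → posterior Gamma(14, 11/2)
obs 3: x=4 → posterior Gamma(18, 13/2)
obs 4: x=0 → posterior Gamma(18, 15/2)
obs 5: x=6 → posterior Gamma(24, 17/2)
obs 6: x=2 → posterior Gamma(26, 19/2)
obs 7: x=1 → posterior Gamma(27, 21/2)

2724535255455562792729812995184239642440032/37608910510519071039902074217516707306379521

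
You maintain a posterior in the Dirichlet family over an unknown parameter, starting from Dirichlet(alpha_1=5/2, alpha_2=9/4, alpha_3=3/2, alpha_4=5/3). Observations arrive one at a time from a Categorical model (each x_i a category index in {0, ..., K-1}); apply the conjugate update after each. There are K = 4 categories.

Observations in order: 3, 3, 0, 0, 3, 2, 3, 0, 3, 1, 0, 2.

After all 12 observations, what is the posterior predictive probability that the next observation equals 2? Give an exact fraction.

42/239

obs 1: x=3 → posterior Dirichlet(5/2, 9/4, 3/2, 8/3)
obs 2: x=3 → posterior Dirichlet(5/2, 9/4, 3/2, 11/3)
obs 3: x=0 → posterior Dirichlet(7/2, 9/4, 3/2, 11/3)
obs 4: x=0 → posterior Dirichlet(9/2, 9/4, 3/2, 11/3)
obs 5: x=3 → posterior Dirichlet(9/2, 9/4, 3/2, 14/3)
obs 6: x=2 → posterior Dirichlet(9/2, 9/4, 5/2, 14/3)
obs 7: x=3 → posterior Dirichlet(9/2, 9/4, 5/2, 17/3)
obs 8: x=0 → posterior Dirichlet(11/2, 9/4, 5/2, 17/3)
obs 9: x=3 → posterior Dirichlet(11/2, 9/4, 5/2, 20/3)
obs 10: x=1 → posterior Dirichlet(11/2, 13/4, 5/2, 20/3)
obs 11: x=0 → posterior Dirichlet(13/2, 13/4, 5/2, 20/3)
obs 12: x=2 → posterior Dirichlet(13/2, 13/4, 7/2, 20/3)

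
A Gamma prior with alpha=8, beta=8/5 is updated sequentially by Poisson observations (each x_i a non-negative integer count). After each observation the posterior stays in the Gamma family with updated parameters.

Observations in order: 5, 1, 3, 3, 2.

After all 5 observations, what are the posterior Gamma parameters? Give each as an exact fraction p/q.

alpha=22, beta=33/5

obs 1: x=5 → posterior Gamma(13, 13/5)
obs 2: x=1 → posterior Gamma(14, 18/5)
obs 3: x=3 → posterior Gamma(17, 23/5)
obs 4: x=3 → posterior Gamma(20, 28/5)
obs 5: x=2 → posterior Gamma(22, 33/5)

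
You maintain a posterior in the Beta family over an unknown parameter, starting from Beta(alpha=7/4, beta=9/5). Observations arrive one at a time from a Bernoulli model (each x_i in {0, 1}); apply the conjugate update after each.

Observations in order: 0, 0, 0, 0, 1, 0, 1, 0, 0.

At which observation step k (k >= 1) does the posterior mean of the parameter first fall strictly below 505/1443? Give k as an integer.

obs 1: x=0 → posterior Beta(7/4, 14/5)
obs 2: x=0 → posterior Beta(7/4, 19/5)
obs 3: x=0 → posterior Beta(7/4, 24/5)
obs 4: x=0 → posterior Beta(7/4, 29/5)
obs 5: x=1 → posterior Beta(11/4, 29/5)
obs 6: x=0 → posterior Beta(11/4, 34/5)
obs 7: x=1 → posterior Beta(15/4, 34/5)
obs 8: x=0 → posterior Beta(15/4, 39/5)
obs 9: x=0 → posterior Beta(15/4, 44/5)

k = 2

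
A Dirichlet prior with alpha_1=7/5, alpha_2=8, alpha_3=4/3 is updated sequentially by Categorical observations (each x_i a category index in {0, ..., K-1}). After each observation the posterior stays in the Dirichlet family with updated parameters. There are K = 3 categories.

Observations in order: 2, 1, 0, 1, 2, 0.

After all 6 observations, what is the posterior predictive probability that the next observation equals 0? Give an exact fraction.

51/251

obs 1: x=2 → posterior Dirichlet(7/5, 8, 7/3)
obs 2: x=1 → posterior Dirichlet(7/5, 9, 7/3)
obs 3: x=0 → posterior Dirichlet(12/5, 9, 7/3)
obs 4: x=1 → posterior Dirichlet(12/5, 10, 7/3)
obs 5: x=2 → posterior Dirichlet(12/5, 10, 10/3)
obs 6: x=0 → posterior Dirichlet(17/5, 10, 10/3)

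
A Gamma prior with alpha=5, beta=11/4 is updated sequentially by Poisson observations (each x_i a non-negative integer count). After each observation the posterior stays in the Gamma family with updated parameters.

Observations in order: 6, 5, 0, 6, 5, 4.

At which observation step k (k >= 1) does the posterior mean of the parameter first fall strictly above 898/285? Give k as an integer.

obs 1: x=6 → posterior Gamma(11, 15/4)
obs 2: x=5 → posterior Gamma(16, 19/4)
obs 3: x=0 → posterior Gamma(16, 23/4)
obs 4: x=6 → posterior Gamma(22, 27/4)
obs 5: x=5 → posterior Gamma(27, 31/4)
obs 6: x=4 → posterior Gamma(31, 35/4)

k = 2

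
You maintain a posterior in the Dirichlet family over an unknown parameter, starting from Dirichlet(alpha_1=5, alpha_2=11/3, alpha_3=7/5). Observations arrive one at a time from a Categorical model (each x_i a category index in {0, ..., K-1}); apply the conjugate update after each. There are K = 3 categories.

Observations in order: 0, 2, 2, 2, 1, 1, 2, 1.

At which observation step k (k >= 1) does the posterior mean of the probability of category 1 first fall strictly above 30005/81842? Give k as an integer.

k = 8

obs 1: x=0 → posterior Dirichlet(6, 11/3, 7/5)
obs 2: x=2 → posterior Dirichlet(6, 11/3, 12/5)
obs 3: x=2 → posterior Dirichlet(6, 11/3, 17/5)
obs 4: x=2 → posterior Dirichlet(6, 11/3, 22/5)
obs 5: x=1 → posterior Dirichlet(6, 14/3, 22/5)
obs 6: x=1 → posterior Dirichlet(6, 17/3, 22/5)
obs 7: x=2 → posterior Dirichlet(6, 17/3, 27/5)
obs 8: x=1 → posterior Dirichlet(6, 20/3, 27/5)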